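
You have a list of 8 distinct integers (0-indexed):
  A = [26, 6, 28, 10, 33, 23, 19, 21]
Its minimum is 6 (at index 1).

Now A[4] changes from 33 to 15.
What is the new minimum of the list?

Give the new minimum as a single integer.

Answer: 6

Derivation:
Old min = 6 (at index 1)
Change: A[4] 33 -> 15
Changed element was NOT the old min.
  New min = min(old_min, new_val) = min(6, 15) = 6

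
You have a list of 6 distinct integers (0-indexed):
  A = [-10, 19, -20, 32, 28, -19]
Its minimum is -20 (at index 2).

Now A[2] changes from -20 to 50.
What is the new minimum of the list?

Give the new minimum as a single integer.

Old min = -20 (at index 2)
Change: A[2] -20 -> 50
Changed element WAS the min. Need to check: is 50 still <= all others?
  Min of remaining elements: -19
  New min = min(50, -19) = -19

Answer: -19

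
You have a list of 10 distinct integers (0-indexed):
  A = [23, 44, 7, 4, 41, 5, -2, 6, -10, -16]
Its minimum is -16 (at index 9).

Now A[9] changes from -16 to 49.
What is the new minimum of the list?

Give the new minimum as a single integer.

Answer: -10

Derivation:
Old min = -16 (at index 9)
Change: A[9] -16 -> 49
Changed element WAS the min. Need to check: is 49 still <= all others?
  Min of remaining elements: -10
  New min = min(49, -10) = -10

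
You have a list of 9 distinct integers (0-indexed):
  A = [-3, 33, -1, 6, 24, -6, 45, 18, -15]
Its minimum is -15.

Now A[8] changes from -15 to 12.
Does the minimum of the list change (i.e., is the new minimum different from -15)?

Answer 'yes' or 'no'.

Old min = -15
Change: A[8] -15 -> 12
Changed element was the min; new min must be rechecked.
New min = -6; changed? yes

Answer: yes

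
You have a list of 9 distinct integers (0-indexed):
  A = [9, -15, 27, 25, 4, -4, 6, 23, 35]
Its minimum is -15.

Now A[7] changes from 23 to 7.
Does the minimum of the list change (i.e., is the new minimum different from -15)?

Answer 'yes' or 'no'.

Answer: no

Derivation:
Old min = -15
Change: A[7] 23 -> 7
Changed element was NOT the min; min changes only if 7 < -15.
New min = -15; changed? no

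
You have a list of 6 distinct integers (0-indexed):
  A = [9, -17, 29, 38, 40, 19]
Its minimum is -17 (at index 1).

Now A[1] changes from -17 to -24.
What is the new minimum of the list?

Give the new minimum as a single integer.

Answer: -24

Derivation:
Old min = -17 (at index 1)
Change: A[1] -17 -> -24
Changed element WAS the min. Need to check: is -24 still <= all others?
  Min of remaining elements: 9
  New min = min(-24, 9) = -24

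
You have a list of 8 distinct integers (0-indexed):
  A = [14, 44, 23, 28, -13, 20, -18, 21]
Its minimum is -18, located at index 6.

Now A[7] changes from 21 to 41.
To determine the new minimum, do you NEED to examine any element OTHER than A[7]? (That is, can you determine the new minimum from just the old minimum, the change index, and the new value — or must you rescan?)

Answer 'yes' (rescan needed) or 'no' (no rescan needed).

Answer: no

Derivation:
Old min = -18 at index 6
Change at index 7: 21 -> 41
Index 7 was NOT the min. New min = min(-18, 41). No rescan of other elements needed.
Needs rescan: no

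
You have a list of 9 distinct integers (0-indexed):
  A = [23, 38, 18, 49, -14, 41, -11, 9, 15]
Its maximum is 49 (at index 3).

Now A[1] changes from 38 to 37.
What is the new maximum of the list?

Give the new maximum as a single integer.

Old max = 49 (at index 3)
Change: A[1] 38 -> 37
Changed element was NOT the old max.
  New max = max(old_max, new_val) = max(49, 37) = 49

Answer: 49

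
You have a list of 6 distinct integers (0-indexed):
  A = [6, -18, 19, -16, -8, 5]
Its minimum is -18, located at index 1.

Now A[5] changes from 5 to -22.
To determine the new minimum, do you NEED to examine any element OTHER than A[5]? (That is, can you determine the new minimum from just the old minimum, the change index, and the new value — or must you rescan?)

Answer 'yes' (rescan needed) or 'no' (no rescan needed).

Answer: no

Derivation:
Old min = -18 at index 1
Change at index 5: 5 -> -22
Index 5 was NOT the min. New min = min(-18, -22). No rescan of other elements needed.
Needs rescan: no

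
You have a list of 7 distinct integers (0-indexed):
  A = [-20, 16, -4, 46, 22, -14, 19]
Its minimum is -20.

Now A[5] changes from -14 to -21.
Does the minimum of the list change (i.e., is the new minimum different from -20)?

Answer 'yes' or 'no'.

Old min = -20
Change: A[5] -14 -> -21
Changed element was NOT the min; min changes only if -21 < -20.
New min = -21; changed? yes

Answer: yes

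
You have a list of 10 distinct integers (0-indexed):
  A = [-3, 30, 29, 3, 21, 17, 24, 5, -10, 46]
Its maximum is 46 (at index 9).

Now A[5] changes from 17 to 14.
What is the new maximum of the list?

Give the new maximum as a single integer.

Old max = 46 (at index 9)
Change: A[5] 17 -> 14
Changed element was NOT the old max.
  New max = max(old_max, new_val) = max(46, 14) = 46

Answer: 46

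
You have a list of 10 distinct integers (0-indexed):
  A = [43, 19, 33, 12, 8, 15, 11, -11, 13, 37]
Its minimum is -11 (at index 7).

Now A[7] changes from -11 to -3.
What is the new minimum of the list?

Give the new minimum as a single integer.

Old min = -11 (at index 7)
Change: A[7] -11 -> -3
Changed element WAS the min. Need to check: is -3 still <= all others?
  Min of remaining elements: 8
  New min = min(-3, 8) = -3

Answer: -3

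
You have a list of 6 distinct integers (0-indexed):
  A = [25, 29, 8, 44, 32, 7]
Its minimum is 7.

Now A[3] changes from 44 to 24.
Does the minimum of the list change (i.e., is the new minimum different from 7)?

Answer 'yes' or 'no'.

Answer: no

Derivation:
Old min = 7
Change: A[3] 44 -> 24
Changed element was NOT the min; min changes only if 24 < 7.
New min = 7; changed? no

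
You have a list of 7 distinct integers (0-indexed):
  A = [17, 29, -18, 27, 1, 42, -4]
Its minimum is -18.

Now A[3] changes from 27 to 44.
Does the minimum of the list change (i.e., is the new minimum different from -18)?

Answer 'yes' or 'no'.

Answer: no

Derivation:
Old min = -18
Change: A[3] 27 -> 44
Changed element was NOT the min; min changes only if 44 < -18.
New min = -18; changed? no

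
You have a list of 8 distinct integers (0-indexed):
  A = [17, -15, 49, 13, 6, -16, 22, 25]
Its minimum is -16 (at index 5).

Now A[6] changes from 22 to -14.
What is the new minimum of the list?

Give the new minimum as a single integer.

Answer: -16

Derivation:
Old min = -16 (at index 5)
Change: A[6] 22 -> -14
Changed element was NOT the old min.
  New min = min(old_min, new_val) = min(-16, -14) = -16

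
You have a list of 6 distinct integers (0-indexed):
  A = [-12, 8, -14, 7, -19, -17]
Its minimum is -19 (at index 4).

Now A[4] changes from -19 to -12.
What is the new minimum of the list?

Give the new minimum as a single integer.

Old min = -19 (at index 4)
Change: A[4] -19 -> -12
Changed element WAS the min. Need to check: is -12 still <= all others?
  Min of remaining elements: -17
  New min = min(-12, -17) = -17

Answer: -17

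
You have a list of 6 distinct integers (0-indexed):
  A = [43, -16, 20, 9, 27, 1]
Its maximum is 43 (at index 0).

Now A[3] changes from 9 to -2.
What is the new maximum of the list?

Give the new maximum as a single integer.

Old max = 43 (at index 0)
Change: A[3] 9 -> -2
Changed element was NOT the old max.
  New max = max(old_max, new_val) = max(43, -2) = 43

Answer: 43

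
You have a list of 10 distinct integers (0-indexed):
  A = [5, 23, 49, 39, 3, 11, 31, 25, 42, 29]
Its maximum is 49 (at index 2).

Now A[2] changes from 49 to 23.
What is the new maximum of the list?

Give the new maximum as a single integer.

Answer: 42

Derivation:
Old max = 49 (at index 2)
Change: A[2] 49 -> 23
Changed element WAS the max -> may need rescan.
  Max of remaining elements: 42
  New max = max(23, 42) = 42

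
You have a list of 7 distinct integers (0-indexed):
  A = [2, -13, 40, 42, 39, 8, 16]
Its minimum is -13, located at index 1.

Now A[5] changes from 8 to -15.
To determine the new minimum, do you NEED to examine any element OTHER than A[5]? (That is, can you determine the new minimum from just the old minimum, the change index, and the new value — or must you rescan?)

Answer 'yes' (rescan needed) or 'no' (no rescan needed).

Old min = -13 at index 1
Change at index 5: 8 -> -15
Index 5 was NOT the min. New min = min(-13, -15). No rescan of other elements needed.
Needs rescan: no

Answer: no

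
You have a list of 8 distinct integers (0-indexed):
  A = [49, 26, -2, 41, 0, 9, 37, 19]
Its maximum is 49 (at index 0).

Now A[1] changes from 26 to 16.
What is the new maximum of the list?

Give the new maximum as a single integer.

Answer: 49

Derivation:
Old max = 49 (at index 0)
Change: A[1] 26 -> 16
Changed element was NOT the old max.
  New max = max(old_max, new_val) = max(49, 16) = 49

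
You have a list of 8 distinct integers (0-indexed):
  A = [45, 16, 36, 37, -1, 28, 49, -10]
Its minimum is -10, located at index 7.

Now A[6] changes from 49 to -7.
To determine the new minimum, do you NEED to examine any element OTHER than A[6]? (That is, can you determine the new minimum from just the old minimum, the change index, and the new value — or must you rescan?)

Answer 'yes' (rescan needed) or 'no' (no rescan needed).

Old min = -10 at index 7
Change at index 6: 49 -> -7
Index 6 was NOT the min. New min = min(-10, -7). No rescan of other elements needed.
Needs rescan: no

Answer: no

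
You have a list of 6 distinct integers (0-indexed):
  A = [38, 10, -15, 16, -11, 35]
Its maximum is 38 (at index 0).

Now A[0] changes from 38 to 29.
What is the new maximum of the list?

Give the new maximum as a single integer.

Answer: 35

Derivation:
Old max = 38 (at index 0)
Change: A[0] 38 -> 29
Changed element WAS the max -> may need rescan.
  Max of remaining elements: 35
  New max = max(29, 35) = 35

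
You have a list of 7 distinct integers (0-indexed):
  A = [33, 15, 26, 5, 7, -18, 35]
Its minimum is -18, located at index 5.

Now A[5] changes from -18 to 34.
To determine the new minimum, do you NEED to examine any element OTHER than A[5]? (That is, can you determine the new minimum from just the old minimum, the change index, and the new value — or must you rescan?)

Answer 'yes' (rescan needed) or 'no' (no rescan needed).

Answer: yes

Derivation:
Old min = -18 at index 5
Change at index 5: -18 -> 34
Index 5 WAS the min and new value 34 > old min -18. Must rescan other elements to find the new min.
Needs rescan: yes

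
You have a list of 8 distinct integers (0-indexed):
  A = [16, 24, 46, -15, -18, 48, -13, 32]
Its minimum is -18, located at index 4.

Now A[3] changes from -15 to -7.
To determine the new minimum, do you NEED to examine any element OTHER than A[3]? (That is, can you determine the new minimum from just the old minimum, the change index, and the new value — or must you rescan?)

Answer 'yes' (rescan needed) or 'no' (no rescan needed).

Answer: no

Derivation:
Old min = -18 at index 4
Change at index 3: -15 -> -7
Index 3 was NOT the min. New min = min(-18, -7). No rescan of other elements needed.
Needs rescan: no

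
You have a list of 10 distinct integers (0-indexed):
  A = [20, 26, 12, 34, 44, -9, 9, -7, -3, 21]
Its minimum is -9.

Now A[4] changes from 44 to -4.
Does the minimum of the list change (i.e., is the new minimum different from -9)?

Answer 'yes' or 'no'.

Old min = -9
Change: A[4] 44 -> -4
Changed element was NOT the min; min changes only if -4 < -9.
New min = -9; changed? no

Answer: no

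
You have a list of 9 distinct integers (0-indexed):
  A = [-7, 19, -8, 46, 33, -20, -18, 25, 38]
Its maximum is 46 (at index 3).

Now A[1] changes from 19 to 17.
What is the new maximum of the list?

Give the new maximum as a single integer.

Answer: 46

Derivation:
Old max = 46 (at index 3)
Change: A[1] 19 -> 17
Changed element was NOT the old max.
  New max = max(old_max, new_val) = max(46, 17) = 46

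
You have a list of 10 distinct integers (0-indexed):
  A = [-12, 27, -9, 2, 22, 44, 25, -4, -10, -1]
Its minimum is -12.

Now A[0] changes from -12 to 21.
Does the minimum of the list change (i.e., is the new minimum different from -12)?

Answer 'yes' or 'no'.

Old min = -12
Change: A[0] -12 -> 21
Changed element was the min; new min must be rechecked.
New min = -10; changed? yes

Answer: yes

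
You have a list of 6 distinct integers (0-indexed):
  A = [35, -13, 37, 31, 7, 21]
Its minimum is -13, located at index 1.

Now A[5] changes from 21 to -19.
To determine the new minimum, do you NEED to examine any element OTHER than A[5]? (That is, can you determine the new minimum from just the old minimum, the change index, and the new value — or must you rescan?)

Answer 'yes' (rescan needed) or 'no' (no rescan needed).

Old min = -13 at index 1
Change at index 5: 21 -> -19
Index 5 was NOT the min. New min = min(-13, -19). No rescan of other elements needed.
Needs rescan: no

Answer: no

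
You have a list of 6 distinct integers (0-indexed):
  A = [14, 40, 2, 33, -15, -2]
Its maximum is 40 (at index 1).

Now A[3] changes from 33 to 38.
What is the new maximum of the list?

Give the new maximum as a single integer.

Old max = 40 (at index 1)
Change: A[3] 33 -> 38
Changed element was NOT the old max.
  New max = max(old_max, new_val) = max(40, 38) = 40

Answer: 40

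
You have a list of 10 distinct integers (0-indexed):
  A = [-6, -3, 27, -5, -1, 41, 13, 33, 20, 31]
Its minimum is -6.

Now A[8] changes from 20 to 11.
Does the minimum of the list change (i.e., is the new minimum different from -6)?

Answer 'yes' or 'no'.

Old min = -6
Change: A[8] 20 -> 11
Changed element was NOT the min; min changes only if 11 < -6.
New min = -6; changed? no

Answer: no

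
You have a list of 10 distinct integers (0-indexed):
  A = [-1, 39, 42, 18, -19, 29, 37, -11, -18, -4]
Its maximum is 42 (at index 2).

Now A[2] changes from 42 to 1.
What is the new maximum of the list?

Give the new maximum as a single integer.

Answer: 39

Derivation:
Old max = 42 (at index 2)
Change: A[2] 42 -> 1
Changed element WAS the max -> may need rescan.
  Max of remaining elements: 39
  New max = max(1, 39) = 39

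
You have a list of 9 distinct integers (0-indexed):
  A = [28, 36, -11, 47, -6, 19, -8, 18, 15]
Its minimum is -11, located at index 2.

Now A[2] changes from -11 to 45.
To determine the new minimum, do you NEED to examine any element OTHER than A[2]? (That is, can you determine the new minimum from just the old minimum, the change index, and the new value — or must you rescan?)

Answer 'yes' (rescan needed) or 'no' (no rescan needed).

Old min = -11 at index 2
Change at index 2: -11 -> 45
Index 2 WAS the min and new value 45 > old min -11. Must rescan other elements to find the new min.
Needs rescan: yes

Answer: yes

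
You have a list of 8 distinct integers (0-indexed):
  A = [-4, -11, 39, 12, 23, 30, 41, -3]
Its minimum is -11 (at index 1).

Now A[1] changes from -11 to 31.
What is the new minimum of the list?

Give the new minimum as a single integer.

Old min = -11 (at index 1)
Change: A[1] -11 -> 31
Changed element WAS the min. Need to check: is 31 still <= all others?
  Min of remaining elements: -4
  New min = min(31, -4) = -4

Answer: -4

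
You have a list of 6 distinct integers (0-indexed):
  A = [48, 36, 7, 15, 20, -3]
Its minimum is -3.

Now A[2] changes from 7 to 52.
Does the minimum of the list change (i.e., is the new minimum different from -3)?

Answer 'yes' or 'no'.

Old min = -3
Change: A[2] 7 -> 52
Changed element was NOT the min; min changes only if 52 < -3.
New min = -3; changed? no

Answer: no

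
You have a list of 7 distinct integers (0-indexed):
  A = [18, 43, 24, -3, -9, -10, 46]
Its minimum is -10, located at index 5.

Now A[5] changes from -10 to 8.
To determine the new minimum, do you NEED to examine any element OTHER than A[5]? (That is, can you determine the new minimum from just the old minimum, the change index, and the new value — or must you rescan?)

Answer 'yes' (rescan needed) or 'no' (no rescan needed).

Old min = -10 at index 5
Change at index 5: -10 -> 8
Index 5 WAS the min and new value 8 > old min -10. Must rescan other elements to find the new min.
Needs rescan: yes

Answer: yes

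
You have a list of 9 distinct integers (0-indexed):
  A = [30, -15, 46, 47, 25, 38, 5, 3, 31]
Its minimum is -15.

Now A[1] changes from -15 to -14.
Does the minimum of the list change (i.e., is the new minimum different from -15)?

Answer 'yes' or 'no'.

Answer: yes

Derivation:
Old min = -15
Change: A[1] -15 -> -14
Changed element was the min; new min must be rechecked.
New min = -14; changed? yes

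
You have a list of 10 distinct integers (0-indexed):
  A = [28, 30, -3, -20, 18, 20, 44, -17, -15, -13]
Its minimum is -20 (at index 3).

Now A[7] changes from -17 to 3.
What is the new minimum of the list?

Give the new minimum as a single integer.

Answer: -20

Derivation:
Old min = -20 (at index 3)
Change: A[7] -17 -> 3
Changed element was NOT the old min.
  New min = min(old_min, new_val) = min(-20, 3) = -20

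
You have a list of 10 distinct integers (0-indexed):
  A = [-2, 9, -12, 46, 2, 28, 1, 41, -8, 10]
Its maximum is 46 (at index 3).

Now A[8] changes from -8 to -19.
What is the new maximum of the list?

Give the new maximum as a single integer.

Answer: 46

Derivation:
Old max = 46 (at index 3)
Change: A[8] -8 -> -19
Changed element was NOT the old max.
  New max = max(old_max, new_val) = max(46, -19) = 46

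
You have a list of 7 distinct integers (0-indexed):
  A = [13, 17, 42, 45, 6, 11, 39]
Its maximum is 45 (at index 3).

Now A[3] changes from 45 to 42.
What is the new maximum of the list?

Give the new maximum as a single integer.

Answer: 42

Derivation:
Old max = 45 (at index 3)
Change: A[3] 45 -> 42
Changed element WAS the max -> may need rescan.
  Max of remaining elements: 42
  New max = max(42, 42) = 42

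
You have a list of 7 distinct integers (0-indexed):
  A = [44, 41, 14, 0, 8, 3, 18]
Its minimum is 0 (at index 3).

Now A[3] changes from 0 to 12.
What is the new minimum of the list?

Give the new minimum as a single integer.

Answer: 3

Derivation:
Old min = 0 (at index 3)
Change: A[3] 0 -> 12
Changed element WAS the min. Need to check: is 12 still <= all others?
  Min of remaining elements: 3
  New min = min(12, 3) = 3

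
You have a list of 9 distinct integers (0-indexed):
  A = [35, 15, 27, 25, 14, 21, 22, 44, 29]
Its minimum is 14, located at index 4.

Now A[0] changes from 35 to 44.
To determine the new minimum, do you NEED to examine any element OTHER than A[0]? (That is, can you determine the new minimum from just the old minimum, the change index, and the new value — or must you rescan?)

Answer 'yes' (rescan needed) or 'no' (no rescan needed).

Old min = 14 at index 4
Change at index 0: 35 -> 44
Index 0 was NOT the min. New min = min(14, 44). No rescan of other elements needed.
Needs rescan: no

Answer: no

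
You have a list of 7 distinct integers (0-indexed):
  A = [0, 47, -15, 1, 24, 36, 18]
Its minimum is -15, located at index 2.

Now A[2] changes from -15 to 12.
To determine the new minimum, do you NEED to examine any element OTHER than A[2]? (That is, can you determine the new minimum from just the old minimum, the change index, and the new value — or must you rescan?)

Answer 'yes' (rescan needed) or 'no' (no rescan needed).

Answer: yes

Derivation:
Old min = -15 at index 2
Change at index 2: -15 -> 12
Index 2 WAS the min and new value 12 > old min -15. Must rescan other elements to find the new min.
Needs rescan: yes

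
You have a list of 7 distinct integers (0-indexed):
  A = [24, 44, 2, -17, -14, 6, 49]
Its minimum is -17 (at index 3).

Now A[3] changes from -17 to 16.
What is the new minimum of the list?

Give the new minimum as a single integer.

Old min = -17 (at index 3)
Change: A[3] -17 -> 16
Changed element WAS the min. Need to check: is 16 still <= all others?
  Min of remaining elements: -14
  New min = min(16, -14) = -14

Answer: -14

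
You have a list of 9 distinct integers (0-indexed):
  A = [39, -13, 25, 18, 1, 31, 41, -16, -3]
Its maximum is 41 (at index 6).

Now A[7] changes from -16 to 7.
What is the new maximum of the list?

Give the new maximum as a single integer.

Answer: 41

Derivation:
Old max = 41 (at index 6)
Change: A[7] -16 -> 7
Changed element was NOT the old max.
  New max = max(old_max, new_val) = max(41, 7) = 41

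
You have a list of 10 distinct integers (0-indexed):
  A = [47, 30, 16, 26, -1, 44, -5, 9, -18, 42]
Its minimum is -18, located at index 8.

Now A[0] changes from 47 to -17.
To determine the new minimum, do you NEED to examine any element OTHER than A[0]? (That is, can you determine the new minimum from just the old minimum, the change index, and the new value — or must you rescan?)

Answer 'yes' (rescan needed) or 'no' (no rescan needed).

Old min = -18 at index 8
Change at index 0: 47 -> -17
Index 0 was NOT the min. New min = min(-18, -17). No rescan of other elements needed.
Needs rescan: no

Answer: no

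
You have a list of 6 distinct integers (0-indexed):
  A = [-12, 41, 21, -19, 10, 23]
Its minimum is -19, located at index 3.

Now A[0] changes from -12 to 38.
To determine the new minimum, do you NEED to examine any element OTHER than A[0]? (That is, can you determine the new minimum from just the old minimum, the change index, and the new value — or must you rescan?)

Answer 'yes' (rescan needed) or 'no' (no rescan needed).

Answer: no

Derivation:
Old min = -19 at index 3
Change at index 0: -12 -> 38
Index 0 was NOT the min. New min = min(-19, 38). No rescan of other elements needed.
Needs rescan: no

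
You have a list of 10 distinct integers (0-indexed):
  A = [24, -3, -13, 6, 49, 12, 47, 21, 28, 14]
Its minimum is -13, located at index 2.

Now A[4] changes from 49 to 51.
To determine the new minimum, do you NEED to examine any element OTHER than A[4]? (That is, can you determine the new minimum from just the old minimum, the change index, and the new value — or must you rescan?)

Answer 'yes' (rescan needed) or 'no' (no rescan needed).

Old min = -13 at index 2
Change at index 4: 49 -> 51
Index 4 was NOT the min. New min = min(-13, 51). No rescan of other elements needed.
Needs rescan: no

Answer: no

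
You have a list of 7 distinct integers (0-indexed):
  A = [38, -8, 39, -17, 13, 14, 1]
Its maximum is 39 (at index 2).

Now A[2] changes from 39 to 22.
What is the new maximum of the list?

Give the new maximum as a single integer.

Answer: 38

Derivation:
Old max = 39 (at index 2)
Change: A[2] 39 -> 22
Changed element WAS the max -> may need rescan.
  Max of remaining elements: 38
  New max = max(22, 38) = 38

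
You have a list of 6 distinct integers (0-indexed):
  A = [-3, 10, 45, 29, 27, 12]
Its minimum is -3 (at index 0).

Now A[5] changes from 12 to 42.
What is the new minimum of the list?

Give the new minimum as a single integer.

Old min = -3 (at index 0)
Change: A[5] 12 -> 42
Changed element was NOT the old min.
  New min = min(old_min, new_val) = min(-3, 42) = -3

Answer: -3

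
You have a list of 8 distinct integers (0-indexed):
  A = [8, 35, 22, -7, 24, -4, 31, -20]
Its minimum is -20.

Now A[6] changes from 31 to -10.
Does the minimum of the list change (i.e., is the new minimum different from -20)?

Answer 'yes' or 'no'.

Answer: no

Derivation:
Old min = -20
Change: A[6] 31 -> -10
Changed element was NOT the min; min changes only if -10 < -20.
New min = -20; changed? no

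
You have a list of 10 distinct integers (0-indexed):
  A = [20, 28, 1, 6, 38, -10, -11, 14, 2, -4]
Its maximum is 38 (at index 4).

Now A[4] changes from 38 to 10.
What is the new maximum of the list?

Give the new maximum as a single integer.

Old max = 38 (at index 4)
Change: A[4] 38 -> 10
Changed element WAS the max -> may need rescan.
  Max of remaining elements: 28
  New max = max(10, 28) = 28

Answer: 28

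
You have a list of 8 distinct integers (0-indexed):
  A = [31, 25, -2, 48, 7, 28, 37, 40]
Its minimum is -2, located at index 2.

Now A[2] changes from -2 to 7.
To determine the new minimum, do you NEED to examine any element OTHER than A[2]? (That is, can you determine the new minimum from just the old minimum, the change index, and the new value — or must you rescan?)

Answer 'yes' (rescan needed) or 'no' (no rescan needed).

Answer: yes

Derivation:
Old min = -2 at index 2
Change at index 2: -2 -> 7
Index 2 WAS the min and new value 7 > old min -2. Must rescan other elements to find the new min.
Needs rescan: yes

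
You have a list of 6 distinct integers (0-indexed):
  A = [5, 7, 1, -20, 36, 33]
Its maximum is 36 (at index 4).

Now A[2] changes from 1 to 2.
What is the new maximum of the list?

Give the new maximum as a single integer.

Answer: 36

Derivation:
Old max = 36 (at index 4)
Change: A[2] 1 -> 2
Changed element was NOT the old max.
  New max = max(old_max, new_val) = max(36, 2) = 36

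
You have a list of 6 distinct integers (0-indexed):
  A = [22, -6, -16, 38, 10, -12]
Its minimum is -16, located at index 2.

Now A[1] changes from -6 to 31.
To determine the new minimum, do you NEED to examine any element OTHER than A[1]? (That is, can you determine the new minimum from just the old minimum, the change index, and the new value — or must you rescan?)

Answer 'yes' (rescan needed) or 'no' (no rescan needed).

Answer: no

Derivation:
Old min = -16 at index 2
Change at index 1: -6 -> 31
Index 1 was NOT the min. New min = min(-16, 31). No rescan of other elements needed.
Needs rescan: no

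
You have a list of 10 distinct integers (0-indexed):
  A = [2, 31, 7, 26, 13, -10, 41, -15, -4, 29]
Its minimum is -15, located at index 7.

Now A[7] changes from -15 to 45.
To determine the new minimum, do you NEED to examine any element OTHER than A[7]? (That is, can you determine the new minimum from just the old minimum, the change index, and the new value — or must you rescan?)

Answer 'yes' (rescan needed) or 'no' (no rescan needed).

Answer: yes

Derivation:
Old min = -15 at index 7
Change at index 7: -15 -> 45
Index 7 WAS the min and new value 45 > old min -15. Must rescan other elements to find the new min.
Needs rescan: yes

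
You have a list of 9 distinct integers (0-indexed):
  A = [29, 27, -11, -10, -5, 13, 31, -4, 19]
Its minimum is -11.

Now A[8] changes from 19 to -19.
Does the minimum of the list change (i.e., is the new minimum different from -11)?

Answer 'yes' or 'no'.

Old min = -11
Change: A[8] 19 -> -19
Changed element was NOT the min; min changes only if -19 < -11.
New min = -19; changed? yes

Answer: yes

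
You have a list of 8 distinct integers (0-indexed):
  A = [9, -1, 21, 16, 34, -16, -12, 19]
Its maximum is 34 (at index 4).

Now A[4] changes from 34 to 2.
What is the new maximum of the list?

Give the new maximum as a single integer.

Answer: 21

Derivation:
Old max = 34 (at index 4)
Change: A[4] 34 -> 2
Changed element WAS the max -> may need rescan.
  Max of remaining elements: 21
  New max = max(2, 21) = 21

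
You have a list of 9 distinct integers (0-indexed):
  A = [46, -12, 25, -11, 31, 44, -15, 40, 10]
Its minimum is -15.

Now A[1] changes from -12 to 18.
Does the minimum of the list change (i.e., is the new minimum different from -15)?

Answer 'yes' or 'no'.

Answer: no

Derivation:
Old min = -15
Change: A[1] -12 -> 18
Changed element was NOT the min; min changes only if 18 < -15.
New min = -15; changed? no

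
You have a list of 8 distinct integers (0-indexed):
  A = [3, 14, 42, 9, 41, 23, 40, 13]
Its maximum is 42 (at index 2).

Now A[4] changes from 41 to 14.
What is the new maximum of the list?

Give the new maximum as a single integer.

Answer: 42

Derivation:
Old max = 42 (at index 2)
Change: A[4] 41 -> 14
Changed element was NOT the old max.
  New max = max(old_max, new_val) = max(42, 14) = 42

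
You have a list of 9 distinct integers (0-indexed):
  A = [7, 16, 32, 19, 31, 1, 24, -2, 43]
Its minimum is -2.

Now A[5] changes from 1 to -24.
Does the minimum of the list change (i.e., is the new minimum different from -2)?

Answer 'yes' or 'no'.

Answer: yes

Derivation:
Old min = -2
Change: A[5] 1 -> -24
Changed element was NOT the min; min changes only if -24 < -2.
New min = -24; changed? yes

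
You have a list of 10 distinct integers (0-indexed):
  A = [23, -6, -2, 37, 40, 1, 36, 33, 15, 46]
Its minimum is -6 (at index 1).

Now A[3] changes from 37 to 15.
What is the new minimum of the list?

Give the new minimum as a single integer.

Old min = -6 (at index 1)
Change: A[3] 37 -> 15
Changed element was NOT the old min.
  New min = min(old_min, new_val) = min(-6, 15) = -6

Answer: -6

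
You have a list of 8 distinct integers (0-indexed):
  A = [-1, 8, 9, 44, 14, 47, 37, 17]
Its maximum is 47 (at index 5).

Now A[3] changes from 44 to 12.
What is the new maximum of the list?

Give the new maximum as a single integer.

Answer: 47

Derivation:
Old max = 47 (at index 5)
Change: A[3] 44 -> 12
Changed element was NOT the old max.
  New max = max(old_max, new_val) = max(47, 12) = 47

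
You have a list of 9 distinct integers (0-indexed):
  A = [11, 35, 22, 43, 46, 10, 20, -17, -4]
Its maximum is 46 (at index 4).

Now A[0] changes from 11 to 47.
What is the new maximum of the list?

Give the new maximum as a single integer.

Old max = 46 (at index 4)
Change: A[0] 11 -> 47
Changed element was NOT the old max.
  New max = max(old_max, new_val) = max(46, 47) = 47

Answer: 47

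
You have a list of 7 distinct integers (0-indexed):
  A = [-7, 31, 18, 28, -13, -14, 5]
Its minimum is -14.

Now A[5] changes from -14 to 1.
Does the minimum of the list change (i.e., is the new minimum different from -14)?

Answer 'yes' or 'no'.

Answer: yes

Derivation:
Old min = -14
Change: A[5] -14 -> 1
Changed element was the min; new min must be rechecked.
New min = -13; changed? yes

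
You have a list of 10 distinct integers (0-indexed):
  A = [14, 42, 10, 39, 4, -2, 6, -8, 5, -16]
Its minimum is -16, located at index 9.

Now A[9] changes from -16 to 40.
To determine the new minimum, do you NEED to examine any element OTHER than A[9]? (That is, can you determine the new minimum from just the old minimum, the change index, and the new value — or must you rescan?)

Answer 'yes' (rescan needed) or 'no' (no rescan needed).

Old min = -16 at index 9
Change at index 9: -16 -> 40
Index 9 WAS the min and new value 40 > old min -16. Must rescan other elements to find the new min.
Needs rescan: yes

Answer: yes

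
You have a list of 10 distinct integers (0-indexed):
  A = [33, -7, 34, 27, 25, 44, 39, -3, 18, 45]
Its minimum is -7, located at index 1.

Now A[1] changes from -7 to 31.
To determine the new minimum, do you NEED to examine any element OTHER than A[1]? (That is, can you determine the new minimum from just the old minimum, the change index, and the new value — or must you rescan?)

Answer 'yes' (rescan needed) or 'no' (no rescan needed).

Old min = -7 at index 1
Change at index 1: -7 -> 31
Index 1 WAS the min and new value 31 > old min -7. Must rescan other elements to find the new min.
Needs rescan: yes

Answer: yes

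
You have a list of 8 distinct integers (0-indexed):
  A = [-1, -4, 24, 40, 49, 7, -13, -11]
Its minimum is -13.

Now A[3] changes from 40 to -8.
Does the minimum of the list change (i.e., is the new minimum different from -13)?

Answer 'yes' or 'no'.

Old min = -13
Change: A[3] 40 -> -8
Changed element was NOT the min; min changes only if -8 < -13.
New min = -13; changed? no

Answer: no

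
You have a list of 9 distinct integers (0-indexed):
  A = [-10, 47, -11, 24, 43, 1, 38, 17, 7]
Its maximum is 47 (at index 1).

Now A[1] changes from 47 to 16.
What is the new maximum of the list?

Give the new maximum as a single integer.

Answer: 43

Derivation:
Old max = 47 (at index 1)
Change: A[1] 47 -> 16
Changed element WAS the max -> may need rescan.
  Max of remaining elements: 43
  New max = max(16, 43) = 43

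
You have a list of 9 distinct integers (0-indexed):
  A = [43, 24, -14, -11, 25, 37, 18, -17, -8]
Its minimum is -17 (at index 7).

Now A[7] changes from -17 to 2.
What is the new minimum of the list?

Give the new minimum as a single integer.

Answer: -14

Derivation:
Old min = -17 (at index 7)
Change: A[7] -17 -> 2
Changed element WAS the min. Need to check: is 2 still <= all others?
  Min of remaining elements: -14
  New min = min(2, -14) = -14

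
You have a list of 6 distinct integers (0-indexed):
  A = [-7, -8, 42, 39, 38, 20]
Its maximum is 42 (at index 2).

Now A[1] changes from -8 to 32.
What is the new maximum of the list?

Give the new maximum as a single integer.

Answer: 42

Derivation:
Old max = 42 (at index 2)
Change: A[1] -8 -> 32
Changed element was NOT the old max.
  New max = max(old_max, new_val) = max(42, 32) = 42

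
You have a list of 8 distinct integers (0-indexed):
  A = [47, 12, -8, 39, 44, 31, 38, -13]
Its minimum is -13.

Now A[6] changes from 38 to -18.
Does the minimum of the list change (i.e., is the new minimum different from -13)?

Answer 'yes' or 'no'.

Answer: yes

Derivation:
Old min = -13
Change: A[6] 38 -> -18
Changed element was NOT the min; min changes only if -18 < -13.
New min = -18; changed? yes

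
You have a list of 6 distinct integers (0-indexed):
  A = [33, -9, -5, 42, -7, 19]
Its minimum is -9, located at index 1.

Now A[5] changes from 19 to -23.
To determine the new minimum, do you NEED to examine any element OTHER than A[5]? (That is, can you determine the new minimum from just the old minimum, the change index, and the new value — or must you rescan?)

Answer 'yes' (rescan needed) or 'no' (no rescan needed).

Answer: no

Derivation:
Old min = -9 at index 1
Change at index 5: 19 -> -23
Index 5 was NOT the min. New min = min(-9, -23). No rescan of other elements needed.
Needs rescan: no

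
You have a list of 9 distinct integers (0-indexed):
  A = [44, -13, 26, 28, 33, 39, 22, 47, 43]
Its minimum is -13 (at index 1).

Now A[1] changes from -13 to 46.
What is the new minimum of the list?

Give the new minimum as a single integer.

Answer: 22

Derivation:
Old min = -13 (at index 1)
Change: A[1] -13 -> 46
Changed element WAS the min. Need to check: is 46 still <= all others?
  Min of remaining elements: 22
  New min = min(46, 22) = 22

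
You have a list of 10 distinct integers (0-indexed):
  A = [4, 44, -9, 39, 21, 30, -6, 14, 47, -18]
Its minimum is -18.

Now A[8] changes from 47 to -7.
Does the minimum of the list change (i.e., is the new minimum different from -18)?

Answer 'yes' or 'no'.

Old min = -18
Change: A[8] 47 -> -7
Changed element was NOT the min; min changes only if -7 < -18.
New min = -18; changed? no

Answer: no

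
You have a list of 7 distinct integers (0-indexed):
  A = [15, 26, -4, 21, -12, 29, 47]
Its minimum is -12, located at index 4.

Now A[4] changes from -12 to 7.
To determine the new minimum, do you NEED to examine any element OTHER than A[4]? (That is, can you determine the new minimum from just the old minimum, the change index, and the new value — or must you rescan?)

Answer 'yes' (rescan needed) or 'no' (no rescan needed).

Answer: yes

Derivation:
Old min = -12 at index 4
Change at index 4: -12 -> 7
Index 4 WAS the min and new value 7 > old min -12. Must rescan other elements to find the new min.
Needs rescan: yes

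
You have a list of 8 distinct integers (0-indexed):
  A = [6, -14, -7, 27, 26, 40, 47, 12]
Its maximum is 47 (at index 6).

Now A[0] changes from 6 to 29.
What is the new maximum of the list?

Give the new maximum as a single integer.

Answer: 47

Derivation:
Old max = 47 (at index 6)
Change: A[0] 6 -> 29
Changed element was NOT the old max.
  New max = max(old_max, new_val) = max(47, 29) = 47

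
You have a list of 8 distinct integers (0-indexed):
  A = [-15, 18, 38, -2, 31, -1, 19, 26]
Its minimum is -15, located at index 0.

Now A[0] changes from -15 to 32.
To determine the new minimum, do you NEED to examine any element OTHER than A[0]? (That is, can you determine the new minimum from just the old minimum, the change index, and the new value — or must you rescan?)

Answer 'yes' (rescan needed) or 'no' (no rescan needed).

Answer: yes

Derivation:
Old min = -15 at index 0
Change at index 0: -15 -> 32
Index 0 WAS the min and new value 32 > old min -15. Must rescan other elements to find the new min.
Needs rescan: yes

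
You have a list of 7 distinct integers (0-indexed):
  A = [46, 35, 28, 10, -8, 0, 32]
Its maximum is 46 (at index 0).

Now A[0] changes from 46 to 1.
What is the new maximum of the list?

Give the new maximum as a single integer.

Old max = 46 (at index 0)
Change: A[0] 46 -> 1
Changed element WAS the max -> may need rescan.
  Max of remaining elements: 35
  New max = max(1, 35) = 35

Answer: 35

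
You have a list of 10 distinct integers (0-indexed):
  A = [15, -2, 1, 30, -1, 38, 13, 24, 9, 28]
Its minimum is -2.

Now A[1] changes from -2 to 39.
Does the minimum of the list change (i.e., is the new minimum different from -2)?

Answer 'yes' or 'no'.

Old min = -2
Change: A[1] -2 -> 39
Changed element was the min; new min must be rechecked.
New min = -1; changed? yes

Answer: yes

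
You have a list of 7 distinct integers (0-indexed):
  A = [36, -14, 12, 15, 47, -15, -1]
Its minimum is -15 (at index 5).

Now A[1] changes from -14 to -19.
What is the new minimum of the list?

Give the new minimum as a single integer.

Answer: -19

Derivation:
Old min = -15 (at index 5)
Change: A[1] -14 -> -19
Changed element was NOT the old min.
  New min = min(old_min, new_val) = min(-15, -19) = -19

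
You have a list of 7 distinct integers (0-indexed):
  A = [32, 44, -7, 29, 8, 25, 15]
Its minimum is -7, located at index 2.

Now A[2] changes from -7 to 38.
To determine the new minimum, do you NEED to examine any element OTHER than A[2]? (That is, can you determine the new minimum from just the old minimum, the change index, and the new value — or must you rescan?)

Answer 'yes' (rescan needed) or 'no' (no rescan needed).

Old min = -7 at index 2
Change at index 2: -7 -> 38
Index 2 WAS the min and new value 38 > old min -7. Must rescan other elements to find the new min.
Needs rescan: yes

Answer: yes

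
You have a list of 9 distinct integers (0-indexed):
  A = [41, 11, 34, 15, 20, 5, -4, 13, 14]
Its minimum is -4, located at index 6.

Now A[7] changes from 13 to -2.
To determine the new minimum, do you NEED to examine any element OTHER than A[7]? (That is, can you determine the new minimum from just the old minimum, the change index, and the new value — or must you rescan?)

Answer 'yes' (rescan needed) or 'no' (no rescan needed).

Old min = -4 at index 6
Change at index 7: 13 -> -2
Index 7 was NOT the min. New min = min(-4, -2). No rescan of other elements needed.
Needs rescan: no

Answer: no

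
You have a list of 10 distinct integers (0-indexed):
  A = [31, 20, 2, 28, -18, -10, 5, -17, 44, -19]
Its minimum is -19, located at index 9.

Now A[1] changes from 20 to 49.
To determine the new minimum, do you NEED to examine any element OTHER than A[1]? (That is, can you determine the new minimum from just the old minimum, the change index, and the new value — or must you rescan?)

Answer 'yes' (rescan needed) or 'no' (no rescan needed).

Answer: no

Derivation:
Old min = -19 at index 9
Change at index 1: 20 -> 49
Index 1 was NOT the min. New min = min(-19, 49). No rescan of other elements needed.
Needs rescan: no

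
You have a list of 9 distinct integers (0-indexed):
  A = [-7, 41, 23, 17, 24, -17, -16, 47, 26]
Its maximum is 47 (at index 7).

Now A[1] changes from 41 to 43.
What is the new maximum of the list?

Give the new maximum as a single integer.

Old max = 47 (at index 7)
Change: A[1] 41 -> 43
Changed element was NOT the old max.
  New max = max(old_max, new_val) = max(47, 43) = 47

Answer: 47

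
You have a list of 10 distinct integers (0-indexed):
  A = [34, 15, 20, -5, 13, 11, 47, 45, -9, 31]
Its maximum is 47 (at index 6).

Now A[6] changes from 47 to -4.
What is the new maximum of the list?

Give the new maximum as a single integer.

Answer: 45

Derivation:
Old max = 47 (at index 6)
Change: A[6] 47 -> -4
Changed element WAS the max -> may need rescan.
  Max of remaining elements: 45
  New max = max(-4, 45) = 45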